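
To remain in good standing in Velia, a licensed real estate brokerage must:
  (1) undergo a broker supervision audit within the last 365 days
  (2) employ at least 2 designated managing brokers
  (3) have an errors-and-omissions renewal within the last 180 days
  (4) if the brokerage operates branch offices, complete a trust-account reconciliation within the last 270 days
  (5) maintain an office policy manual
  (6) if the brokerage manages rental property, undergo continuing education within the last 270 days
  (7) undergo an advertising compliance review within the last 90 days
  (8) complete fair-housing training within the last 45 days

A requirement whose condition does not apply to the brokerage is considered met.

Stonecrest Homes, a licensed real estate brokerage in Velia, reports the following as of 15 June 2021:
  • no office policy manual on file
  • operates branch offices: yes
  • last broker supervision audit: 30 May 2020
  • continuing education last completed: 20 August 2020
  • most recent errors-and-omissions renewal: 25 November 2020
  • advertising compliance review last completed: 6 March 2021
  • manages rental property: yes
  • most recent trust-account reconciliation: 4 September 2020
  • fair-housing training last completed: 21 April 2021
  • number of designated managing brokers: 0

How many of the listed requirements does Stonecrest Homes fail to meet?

1. broker supervision audit 381 days ago vs limit 365 → not met
2. designated managing brokers 0 < 2 → not met
3. errors-and-omissions renewal 202 days ago vs limit 180 → not met
4. condition 'operates branch offices' holds; trust-account reconciliation 284 days ago vs limit 270 → not met
5. office policy manual absent → not met
6. condition 'manages rental property' holds; continuing education 299 days ago vs limit 270 → not met
7. advertising compliance review 101 days ago vs limit 90 → not met
8. fair-housing training 55 days ago vs limit 45 → not met
Not met: 8 of 8

8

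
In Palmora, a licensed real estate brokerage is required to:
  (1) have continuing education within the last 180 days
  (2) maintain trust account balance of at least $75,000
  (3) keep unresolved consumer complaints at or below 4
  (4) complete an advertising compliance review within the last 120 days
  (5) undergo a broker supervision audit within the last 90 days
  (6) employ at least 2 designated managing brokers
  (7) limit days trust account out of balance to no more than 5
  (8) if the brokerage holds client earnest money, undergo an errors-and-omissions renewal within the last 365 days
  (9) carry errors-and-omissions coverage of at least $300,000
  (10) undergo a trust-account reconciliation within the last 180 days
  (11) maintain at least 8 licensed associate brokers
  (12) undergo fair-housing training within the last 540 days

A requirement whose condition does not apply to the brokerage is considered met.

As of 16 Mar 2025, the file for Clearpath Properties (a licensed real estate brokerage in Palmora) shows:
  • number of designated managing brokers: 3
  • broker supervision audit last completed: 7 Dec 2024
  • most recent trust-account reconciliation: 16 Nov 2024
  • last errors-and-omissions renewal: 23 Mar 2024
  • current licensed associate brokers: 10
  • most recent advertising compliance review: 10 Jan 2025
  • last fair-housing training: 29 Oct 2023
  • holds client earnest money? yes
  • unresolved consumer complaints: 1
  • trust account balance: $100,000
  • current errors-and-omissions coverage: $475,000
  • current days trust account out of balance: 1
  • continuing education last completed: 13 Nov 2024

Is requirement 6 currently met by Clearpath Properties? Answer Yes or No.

6. designated managing brokers 3 ≥ 2 → met

Yes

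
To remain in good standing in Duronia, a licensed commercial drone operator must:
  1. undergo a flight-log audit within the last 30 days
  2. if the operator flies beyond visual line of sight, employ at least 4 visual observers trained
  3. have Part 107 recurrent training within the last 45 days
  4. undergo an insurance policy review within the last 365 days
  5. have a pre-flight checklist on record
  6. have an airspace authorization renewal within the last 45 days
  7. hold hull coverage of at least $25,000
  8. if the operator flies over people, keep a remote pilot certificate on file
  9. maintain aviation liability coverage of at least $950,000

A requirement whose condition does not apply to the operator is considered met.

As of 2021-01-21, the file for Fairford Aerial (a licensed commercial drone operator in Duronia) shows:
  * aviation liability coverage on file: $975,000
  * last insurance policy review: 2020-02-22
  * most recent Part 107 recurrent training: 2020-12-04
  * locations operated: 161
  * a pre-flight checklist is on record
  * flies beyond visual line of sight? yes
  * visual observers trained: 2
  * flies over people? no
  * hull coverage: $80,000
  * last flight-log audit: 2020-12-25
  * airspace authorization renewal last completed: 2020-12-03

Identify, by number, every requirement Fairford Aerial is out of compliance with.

2, 3, 6

1. flight-log audit 27 days ago vs limit 30 → met
2. condition 'flies beyond visual line of sight' holds; visual observers trained 2 < 4 → not met
3. Part 107 recurrent training 48 days ago vs limit 45 → not met
4. insurance policy review 334 days ago vs limit 365 → met
5. pre-flight checklist present → met
6. airspace authorization renewal 49 days ago vs limit 45 → not met
7. hull coverage $80,000 ≥ $25,000 → met
8. condition 'flies over people' does not hold → requirement n/a → met
9. aviation liability coverage $975,000 ≥ $950,000 → met
Not met: 2, 3, 6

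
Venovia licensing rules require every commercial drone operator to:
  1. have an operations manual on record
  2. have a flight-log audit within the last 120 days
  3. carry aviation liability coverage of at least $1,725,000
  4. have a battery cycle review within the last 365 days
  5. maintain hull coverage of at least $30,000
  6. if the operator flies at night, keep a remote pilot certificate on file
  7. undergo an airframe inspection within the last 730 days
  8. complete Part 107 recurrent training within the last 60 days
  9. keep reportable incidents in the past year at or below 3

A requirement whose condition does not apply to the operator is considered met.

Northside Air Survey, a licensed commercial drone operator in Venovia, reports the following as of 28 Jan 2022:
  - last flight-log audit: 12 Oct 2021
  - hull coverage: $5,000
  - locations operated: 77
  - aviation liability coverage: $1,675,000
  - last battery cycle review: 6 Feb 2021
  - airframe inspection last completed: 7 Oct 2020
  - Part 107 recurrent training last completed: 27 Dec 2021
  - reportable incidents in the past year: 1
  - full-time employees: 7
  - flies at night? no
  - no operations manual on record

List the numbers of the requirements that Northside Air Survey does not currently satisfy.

1. operations manual absent → not met
2. flight-log audit 108 days ago vs limit 120 → met
3. aviation liability coverage $1,675,000 < $1,725,000 → not met
4. battery cycle review 356 days ago vs limit 365 → met
5. hull coverage $5,000 < $30,000 → not met
6. condition 'flies at night' does not hold → requirement n/a → met
7. airframe inspection 478 days ago vs limit 730 → met
8. Part 107 recurrent training 32 days ago vs limit 60 → met
9. reportable incidents in the past year 1 ≤ 3 → met
Not met: 1, 3, 5

1, 3, 5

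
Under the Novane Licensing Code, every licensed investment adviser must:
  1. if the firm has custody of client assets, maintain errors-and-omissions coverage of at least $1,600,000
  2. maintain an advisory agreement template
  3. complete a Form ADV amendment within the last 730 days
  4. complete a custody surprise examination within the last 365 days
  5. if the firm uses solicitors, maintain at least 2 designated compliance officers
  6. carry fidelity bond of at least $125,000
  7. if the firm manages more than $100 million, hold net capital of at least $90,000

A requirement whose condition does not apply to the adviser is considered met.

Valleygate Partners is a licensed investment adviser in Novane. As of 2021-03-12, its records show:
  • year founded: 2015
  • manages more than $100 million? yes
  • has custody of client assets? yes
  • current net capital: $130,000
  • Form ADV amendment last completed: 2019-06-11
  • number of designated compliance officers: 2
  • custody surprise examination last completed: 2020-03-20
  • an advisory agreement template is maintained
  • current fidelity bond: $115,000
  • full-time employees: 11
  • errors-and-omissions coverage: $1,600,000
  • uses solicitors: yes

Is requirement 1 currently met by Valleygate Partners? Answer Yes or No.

Yes

1. condition 'has custody of client assets' holds; errors-and-omissions coverage $1,600,000 ≥ $1,600,000 → met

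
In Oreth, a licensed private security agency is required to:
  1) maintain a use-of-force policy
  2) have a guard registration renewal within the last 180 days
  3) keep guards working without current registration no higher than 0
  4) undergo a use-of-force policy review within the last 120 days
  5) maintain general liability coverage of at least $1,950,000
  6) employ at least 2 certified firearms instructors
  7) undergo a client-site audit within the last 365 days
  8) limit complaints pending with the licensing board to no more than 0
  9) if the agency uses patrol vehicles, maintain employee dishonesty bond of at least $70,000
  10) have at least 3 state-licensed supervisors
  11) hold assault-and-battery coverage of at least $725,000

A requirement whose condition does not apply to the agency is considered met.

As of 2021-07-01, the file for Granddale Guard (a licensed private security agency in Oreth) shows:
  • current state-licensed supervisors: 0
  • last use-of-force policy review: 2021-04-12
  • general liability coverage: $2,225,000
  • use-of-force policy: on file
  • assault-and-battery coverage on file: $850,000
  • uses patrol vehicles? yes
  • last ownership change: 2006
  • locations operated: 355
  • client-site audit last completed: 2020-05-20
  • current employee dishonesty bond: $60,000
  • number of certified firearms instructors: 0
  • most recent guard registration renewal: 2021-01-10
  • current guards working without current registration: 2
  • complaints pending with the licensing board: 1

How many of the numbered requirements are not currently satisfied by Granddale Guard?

1. use-of-force policy present → met
2. guard registration renewal 172 days ago vs limit 180 → met
3. guards working without current registration 2 > 0 → not met
4. use-of-force policy review 80 days ago vs limit 120 → met
5. general liability coverage $2,225,000 ≥ $1,950,000 → met
6. certified firearms instructors 0 < 2 → not met
7. client-site audit 407 days ago vs limit 365 → not met
8. complaints pending with the licensing board 1 > 0 → not met
9. condition 'uses patrol vehicles' holds; employee dishonesty bond $60,000 < $70,000 → not met
10. state-licensed supervisors 0 < 3 → not met
11. assault-and-battery coverage $850,000 ≥ $725,000 → met
Not met: 6 of 11

6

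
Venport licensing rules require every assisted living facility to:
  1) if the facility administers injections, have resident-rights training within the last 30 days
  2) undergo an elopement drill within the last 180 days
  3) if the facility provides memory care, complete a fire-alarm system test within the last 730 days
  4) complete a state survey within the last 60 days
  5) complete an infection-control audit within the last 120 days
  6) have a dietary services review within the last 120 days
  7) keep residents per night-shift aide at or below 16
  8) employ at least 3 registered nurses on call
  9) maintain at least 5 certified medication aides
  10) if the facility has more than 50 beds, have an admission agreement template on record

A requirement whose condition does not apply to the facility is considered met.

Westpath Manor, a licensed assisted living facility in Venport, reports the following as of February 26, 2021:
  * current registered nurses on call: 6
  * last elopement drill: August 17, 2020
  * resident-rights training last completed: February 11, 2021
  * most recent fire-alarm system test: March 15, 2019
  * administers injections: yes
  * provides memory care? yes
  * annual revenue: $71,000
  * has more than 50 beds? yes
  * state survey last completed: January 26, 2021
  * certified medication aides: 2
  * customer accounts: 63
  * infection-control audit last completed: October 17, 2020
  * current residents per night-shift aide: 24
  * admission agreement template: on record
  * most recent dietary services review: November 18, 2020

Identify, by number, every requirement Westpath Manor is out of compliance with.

1. condition 'administers injections' holds; resident-rights training 15 days ago vs limit 30 → met
2. elopement drill 193 days ago vs limit 180 → not met
3. condition 'provides memory care' holds; fire-alarm system test 714 days ago vs limit 730 → met
4. state survey 31 days ago vs limit 60 → met
5. infection-control audit 132 days ago vs limit 120 → not met
6. dietary services review 100 days ago vs limit 120 → met
7. residents per night-shift aide 24 > 16 → not met
8. registered nurses on call 6 ≥ 3 → met
9. certified medication aides 2 < 5 → not met
10. condition 'has more than 50 beds' holds; admission agreement template present → met
Not met: 2, 5, 7, 9

2, 5, 7, 9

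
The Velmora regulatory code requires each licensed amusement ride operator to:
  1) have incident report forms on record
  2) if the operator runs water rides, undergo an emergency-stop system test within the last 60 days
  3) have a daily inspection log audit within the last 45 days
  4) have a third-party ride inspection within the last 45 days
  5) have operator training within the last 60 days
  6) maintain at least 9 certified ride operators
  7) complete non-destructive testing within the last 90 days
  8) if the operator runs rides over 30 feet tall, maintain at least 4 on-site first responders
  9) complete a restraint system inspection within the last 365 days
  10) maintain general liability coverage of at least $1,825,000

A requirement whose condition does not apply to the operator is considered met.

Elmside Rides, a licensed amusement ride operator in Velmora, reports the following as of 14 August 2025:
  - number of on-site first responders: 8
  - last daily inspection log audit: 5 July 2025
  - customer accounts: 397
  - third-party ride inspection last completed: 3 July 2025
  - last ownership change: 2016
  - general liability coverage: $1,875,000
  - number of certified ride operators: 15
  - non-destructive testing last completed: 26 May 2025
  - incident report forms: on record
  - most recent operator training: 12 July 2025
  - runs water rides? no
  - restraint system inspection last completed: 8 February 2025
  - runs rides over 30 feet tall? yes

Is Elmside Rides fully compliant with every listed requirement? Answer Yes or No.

1. incident report forms present → met
2. condition 'runs water rides' does not hold → requirement n/a → met
3. daily inspection log audit 40 days ago vs limit 45 → met
4. third-party ride inspection 42 days ago vs limit 45 → met
5. operator training 33 days ago vs limit 60 → met
6. certified ride operators 15 ≥ 9 → met
7. non-destructive testing 80 days ago vs limit 90 → met
8. condition 'runs rides over 30 feet tall' holds; on-site first responders 8 ≥ 4 → met
9. restraint system inspection 187 days ago vs limit 365 → met
10. general liability coverage $1,875,000 ≥ $1,825,000 → met
All met.

Yes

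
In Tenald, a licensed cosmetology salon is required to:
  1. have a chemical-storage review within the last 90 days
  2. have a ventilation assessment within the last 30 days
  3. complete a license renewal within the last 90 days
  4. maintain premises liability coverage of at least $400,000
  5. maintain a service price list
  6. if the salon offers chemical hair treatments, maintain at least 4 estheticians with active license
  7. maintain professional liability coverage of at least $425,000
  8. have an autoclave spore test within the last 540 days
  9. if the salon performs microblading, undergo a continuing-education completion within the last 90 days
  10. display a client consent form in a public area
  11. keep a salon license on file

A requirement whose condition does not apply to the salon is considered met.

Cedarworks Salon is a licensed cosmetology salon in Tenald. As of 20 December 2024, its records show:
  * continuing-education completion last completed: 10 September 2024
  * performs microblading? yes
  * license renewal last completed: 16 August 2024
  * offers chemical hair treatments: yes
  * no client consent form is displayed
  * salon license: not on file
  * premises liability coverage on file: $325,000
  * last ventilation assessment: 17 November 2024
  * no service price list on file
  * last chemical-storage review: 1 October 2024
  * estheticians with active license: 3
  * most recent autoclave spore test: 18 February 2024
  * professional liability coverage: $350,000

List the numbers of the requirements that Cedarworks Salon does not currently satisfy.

1. chemical-storage review 80 days ago vs limit 90 → met
2. ventilation assessment 33 days ago vs limit 30 → not met
3. license renewal 126 days ago vs limit 90 → not met
4. premises liability coverage $325,000 < $400,000 → not met
5. service price list absent → not met
6. condition 'offers chemical hair treatments' holds; estheticians with active license 3 < 4 → not met
7. professional liability coverage $350,000 < $425,000 → not met
8. autoclave spore test 306 days ago vs limit 540 → met
9. condition 'performs microblading' holds; continuing-education completion 101 days ago vs limit 90 → not met
10. client consent form absent → not met
11. salon license absent → not met
Not met: 2, 3, 4, 5, 6, 7, 9, 10, 11

2, 3, 4, 5, 6, 7, 9, 10, 11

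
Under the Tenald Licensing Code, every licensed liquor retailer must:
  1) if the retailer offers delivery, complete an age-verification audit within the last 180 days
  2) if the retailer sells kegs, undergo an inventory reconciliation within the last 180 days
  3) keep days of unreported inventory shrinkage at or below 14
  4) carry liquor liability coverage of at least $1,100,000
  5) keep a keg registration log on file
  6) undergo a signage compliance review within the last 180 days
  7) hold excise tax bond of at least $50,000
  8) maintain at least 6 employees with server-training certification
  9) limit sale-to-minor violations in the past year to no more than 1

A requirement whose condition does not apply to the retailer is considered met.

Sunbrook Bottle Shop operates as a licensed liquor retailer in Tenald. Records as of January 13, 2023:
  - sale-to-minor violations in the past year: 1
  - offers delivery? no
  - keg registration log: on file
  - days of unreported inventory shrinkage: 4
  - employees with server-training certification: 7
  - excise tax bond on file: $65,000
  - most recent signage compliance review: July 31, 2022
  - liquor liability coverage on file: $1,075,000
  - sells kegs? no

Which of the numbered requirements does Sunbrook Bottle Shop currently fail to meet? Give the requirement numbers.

4

1. condition 'offers delivery' does not hold → requirement n/a → met
2. condition 'sells kegs' does not hold → requirement n/a → met
3. days of unreported inventory shrinkage 4 ≤ 14 → met
4. liquor liability coverage $1,075,000 < $1,100,000 → not met
5. keg registration log present → met
6. signage compliance review 166 days ago vs limit 180 → met
7. excise tax bond $65,000 ≥ $50,000 → met
8. employees with server-training certification 7 ≥ 6 → met
9. sale-to-minor violations in the past year 1 ≤ 1 → met
Not met: 4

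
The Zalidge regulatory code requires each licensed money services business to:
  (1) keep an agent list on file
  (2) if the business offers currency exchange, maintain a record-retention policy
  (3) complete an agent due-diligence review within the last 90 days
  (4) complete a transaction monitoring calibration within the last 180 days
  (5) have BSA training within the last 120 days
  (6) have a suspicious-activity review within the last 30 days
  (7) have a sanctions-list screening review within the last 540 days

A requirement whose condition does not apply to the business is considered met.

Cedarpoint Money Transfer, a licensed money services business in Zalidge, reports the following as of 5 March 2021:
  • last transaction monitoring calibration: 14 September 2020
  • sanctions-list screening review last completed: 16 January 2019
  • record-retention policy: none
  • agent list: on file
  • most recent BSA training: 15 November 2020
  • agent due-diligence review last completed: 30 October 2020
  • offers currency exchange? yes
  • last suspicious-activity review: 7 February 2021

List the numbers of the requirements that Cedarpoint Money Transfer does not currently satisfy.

1. agent list present → met
2. condition 'offers currency exchange' holds; record-retention policy absent → not met
3. agent due-diligence review 126 days ago vs limit 90 → not met
4. transaction monitoring calibration 172 days ago vs limit 180 → met
5. BSA training 110 days ago vs limit 120 → met
6. suspicious-activity review 26 days ago vs limit 30 → met
7. sanctions-list screening review 779 days ago vs limit 540 → not met
Not met: 2, 3, 7

2, 3, 7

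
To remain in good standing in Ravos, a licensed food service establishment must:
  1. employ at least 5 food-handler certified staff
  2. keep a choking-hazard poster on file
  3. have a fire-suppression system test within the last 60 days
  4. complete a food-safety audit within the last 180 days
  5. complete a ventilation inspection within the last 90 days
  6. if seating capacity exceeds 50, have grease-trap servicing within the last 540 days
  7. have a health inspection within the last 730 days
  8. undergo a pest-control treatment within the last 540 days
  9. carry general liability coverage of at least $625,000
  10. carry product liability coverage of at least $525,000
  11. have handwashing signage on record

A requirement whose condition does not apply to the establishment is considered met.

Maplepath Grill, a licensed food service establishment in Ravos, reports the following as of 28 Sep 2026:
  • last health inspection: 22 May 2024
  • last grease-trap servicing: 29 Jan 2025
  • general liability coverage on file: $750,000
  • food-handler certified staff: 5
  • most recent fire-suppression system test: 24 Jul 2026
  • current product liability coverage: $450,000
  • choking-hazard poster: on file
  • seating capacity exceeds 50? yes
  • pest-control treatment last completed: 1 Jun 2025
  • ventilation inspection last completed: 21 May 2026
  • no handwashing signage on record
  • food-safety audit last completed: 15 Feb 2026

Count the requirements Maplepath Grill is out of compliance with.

7

1. food-handler certified staff 5 ≥ 5 → met
2. choking-hazard poster present → met
3. fire-suppression system test 66 days ago vs limit 60 → not met
4. food-safety audit 225 days ago vs limit 180 → not met
5. ventilation inspection 130 days ago vs limit 90 → not met
6. condition 'seating capacity exceeds 50' holds; grease-trap servicing 607 days ago vs limit 540 → not met
7. health inspection 859 days ago vs limit 730 → not met
8. pest-control treatment 484 days ago vs limit 540 → met
9. general liability coverage $750,000 ≥ $625,000 → met
10. product liability coverage $450,000 < $525,000 → not met
11. handwashing signage absent → not met
Not met: 7 of 11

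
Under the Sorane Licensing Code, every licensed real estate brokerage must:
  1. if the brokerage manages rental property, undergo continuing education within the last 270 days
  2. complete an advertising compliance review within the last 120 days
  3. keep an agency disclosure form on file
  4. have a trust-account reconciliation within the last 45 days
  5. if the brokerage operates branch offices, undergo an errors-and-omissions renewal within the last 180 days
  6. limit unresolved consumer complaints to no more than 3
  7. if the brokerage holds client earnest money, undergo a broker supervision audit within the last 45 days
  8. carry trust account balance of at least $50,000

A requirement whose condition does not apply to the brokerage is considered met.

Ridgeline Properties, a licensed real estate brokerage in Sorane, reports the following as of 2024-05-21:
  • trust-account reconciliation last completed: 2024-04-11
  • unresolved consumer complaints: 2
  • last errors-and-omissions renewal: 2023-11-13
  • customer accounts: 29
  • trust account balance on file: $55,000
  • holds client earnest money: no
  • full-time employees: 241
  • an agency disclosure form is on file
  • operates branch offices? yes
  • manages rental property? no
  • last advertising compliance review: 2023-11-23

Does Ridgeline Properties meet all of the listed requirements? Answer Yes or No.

No

1. condition 'manages rental property' does not hold → requirement n/a → met
2. advertising compliance review 180 days ago vs limit 120 → not met
3. agency disclosure form present → met
4. trust-account reconciliation 40 days ago vs limit 45 → met
5. condition 'operates branch offices' holds; errors-and-omissions renewal 190 days ago vs limit 180 → not met
6. unresolved consumer complaints 2 ≤ 3 → met
7. condition 'holds client earnest money' does not hold → requirement n/a → met
8. trust account balance $55,000 ≥ $50,000 → met
Not met: 2, 5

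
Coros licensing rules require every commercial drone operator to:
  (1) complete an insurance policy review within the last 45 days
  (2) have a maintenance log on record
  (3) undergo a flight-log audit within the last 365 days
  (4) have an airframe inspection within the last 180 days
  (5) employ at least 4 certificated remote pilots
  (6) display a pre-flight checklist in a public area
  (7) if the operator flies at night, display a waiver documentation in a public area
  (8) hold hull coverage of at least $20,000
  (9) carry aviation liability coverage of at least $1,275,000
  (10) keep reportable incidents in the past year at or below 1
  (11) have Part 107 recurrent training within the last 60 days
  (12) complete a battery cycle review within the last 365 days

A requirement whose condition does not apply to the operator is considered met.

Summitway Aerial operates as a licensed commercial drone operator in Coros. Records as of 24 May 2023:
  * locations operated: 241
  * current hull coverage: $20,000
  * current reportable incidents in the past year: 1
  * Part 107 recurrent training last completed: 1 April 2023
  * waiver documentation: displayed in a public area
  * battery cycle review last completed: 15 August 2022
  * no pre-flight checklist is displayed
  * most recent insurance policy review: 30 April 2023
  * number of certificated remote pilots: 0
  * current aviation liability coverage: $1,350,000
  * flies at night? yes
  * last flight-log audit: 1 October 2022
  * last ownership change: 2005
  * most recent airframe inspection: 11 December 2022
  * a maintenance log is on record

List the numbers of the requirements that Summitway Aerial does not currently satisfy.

5, 6

1. insurance policy review 24 days ago vs limit 45 → met
2. maintenance log present → met
3. flight-log audit 235 days ago vs limit 365 → met
4. airframe inspection 164 days ago vs limit 180 → met
5. certificated remote pilots 0 < 4 → not met
6. pre-flight checklist absent → not met
7. condition 'flies at night' holds; waiver documentation present → met
8. hull coverage $20,000 ≥ $20,000 → met
9. aviation liability coverage $1,350,000 ≥ $1,275,000 → met
10. reportable incidents in the past year 1 ≤ 1 → met
11. Part 107 recurrent training 53 days ago vs limit 60 → met
12. battery cycle review 282 days ago vs limit 365 → met
Not met: 5, 6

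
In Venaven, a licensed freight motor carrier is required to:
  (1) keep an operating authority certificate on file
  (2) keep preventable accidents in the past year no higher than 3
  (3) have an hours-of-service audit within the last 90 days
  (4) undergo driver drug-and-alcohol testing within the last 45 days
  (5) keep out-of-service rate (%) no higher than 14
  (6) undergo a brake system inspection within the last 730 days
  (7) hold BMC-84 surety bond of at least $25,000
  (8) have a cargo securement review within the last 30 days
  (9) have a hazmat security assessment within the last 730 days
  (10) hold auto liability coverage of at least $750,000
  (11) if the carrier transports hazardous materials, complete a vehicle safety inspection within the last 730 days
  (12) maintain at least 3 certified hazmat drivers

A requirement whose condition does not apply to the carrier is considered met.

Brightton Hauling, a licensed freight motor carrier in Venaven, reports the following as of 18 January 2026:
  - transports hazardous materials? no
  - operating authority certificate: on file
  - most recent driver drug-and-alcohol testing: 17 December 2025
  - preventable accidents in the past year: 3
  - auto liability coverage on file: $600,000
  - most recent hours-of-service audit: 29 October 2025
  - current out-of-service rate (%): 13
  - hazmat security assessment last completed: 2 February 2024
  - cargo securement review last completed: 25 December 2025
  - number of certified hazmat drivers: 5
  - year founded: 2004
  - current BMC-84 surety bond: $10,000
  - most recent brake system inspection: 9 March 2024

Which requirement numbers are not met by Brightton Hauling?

1. operating authority certificate present → met
2. preventable accidents in the past year 3 ≤ 3 → met
3. hours-of-service audit 81 days ago vs limit 90 → met
4. driver drug-and-alcohol testing 32 days ago vs limit 45 → met
5. out-of-service rate (%) 13 ≤ 14 → met
6. brake system inspection 680 days ago vs limit 730 → met
7. BMC-84 surety bond $10,000 < $25,000 → not met
8. cargo securement review 24 days ago vs limit 30 → met
9. hazmat security assessment 716 days ago vs limit 730 → met
10. auto liability coverage $600,000 < $750,000 → not met
11. condition 'transports hazardous materials' does not hold → requirement n/a → met
12. certified hazmat drivers 5 ≥ 3 → met
Not met: 7, 10

7, 10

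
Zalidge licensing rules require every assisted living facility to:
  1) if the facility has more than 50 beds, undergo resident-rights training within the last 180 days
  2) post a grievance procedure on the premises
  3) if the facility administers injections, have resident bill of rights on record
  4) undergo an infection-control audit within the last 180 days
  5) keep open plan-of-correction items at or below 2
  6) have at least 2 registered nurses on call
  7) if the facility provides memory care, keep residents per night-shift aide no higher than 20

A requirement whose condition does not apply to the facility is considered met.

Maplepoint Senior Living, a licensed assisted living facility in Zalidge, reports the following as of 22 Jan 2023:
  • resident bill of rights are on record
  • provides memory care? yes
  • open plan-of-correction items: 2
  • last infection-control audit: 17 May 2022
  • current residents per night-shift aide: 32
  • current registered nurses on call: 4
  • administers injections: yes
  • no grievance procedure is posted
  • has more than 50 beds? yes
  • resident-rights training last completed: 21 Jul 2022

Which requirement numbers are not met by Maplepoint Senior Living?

1, 2, 4, 7

1. condition 'has more than 50 beds' holds; resident-rights training 185 days ago vs limit 180 → not met
2. grievance procedure absent → not met
3. condition 'administers injections' holds; resident bill of rights present → met
4. infection-control audit 250 days ago vs limit 180 → not met
5. open plan-of-correction items 2 ≤ 2 → met
6. registered nurses on call 4 ≥ 2 → met
7. condition 'provides memory care' holds; residents per night-shift aide 32 > 20 → not met
Not met: 1, 2, 4, 7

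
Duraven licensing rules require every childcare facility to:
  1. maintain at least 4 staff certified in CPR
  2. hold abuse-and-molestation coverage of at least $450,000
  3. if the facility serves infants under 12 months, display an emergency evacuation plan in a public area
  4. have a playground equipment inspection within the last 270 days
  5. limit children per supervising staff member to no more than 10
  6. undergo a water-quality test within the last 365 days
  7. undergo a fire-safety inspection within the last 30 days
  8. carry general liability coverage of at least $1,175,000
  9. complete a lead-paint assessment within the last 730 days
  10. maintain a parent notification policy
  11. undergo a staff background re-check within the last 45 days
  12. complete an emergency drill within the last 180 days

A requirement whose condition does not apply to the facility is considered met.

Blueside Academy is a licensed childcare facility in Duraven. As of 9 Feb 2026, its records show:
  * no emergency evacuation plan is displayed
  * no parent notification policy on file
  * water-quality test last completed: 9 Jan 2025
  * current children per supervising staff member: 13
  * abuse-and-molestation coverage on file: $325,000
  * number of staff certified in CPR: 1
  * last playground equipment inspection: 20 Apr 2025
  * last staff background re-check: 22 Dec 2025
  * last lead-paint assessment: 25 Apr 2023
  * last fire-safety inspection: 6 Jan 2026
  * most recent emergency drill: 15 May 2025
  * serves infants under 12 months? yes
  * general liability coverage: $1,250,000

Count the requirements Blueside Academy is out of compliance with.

1. staff certified in CPR 1 < 4 → not met
2. abuse-and-molestation coverage $325,000 < $450,000 → not met
3. condition 'serves infants under 12 months' holds; emergency evacuation plan absent → not met
4. playground equipment inspection 295 days ago vs limit 270 → not met
5. children per supervising staff member 13 > 10 → not met
6. water-quality test 396 days ago vs limit 365 → not met
7. fire-safety inspection 34 days ago vs limit 30 → not met
8. general liability coverage $1,250,000 ≥ $1,175,000 → met
9. lead-paint assessment 1021 days ago vs limit 730 → not met
10. parent notification policy absent → not met
11. staff background re-check 49 days ago vs limit 45 → not met
12. emergency drill 270 days ago vs limit 180 → not met
Not met: 11 of 12

11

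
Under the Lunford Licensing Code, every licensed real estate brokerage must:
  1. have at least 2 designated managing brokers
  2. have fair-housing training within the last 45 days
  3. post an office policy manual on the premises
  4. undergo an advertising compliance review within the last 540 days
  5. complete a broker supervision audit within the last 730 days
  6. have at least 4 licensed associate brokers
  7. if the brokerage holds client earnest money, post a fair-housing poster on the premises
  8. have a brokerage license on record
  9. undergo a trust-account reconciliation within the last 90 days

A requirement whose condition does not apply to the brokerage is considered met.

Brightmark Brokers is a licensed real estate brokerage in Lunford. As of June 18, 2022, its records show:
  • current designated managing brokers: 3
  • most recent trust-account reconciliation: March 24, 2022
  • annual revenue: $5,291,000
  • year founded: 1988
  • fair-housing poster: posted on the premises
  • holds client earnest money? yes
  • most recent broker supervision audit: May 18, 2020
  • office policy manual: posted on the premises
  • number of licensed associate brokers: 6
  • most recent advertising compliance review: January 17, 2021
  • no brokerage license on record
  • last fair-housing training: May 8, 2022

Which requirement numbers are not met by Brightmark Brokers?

1. designated managing brokers 3 ≥ 2 → met
2. fair-housing training 41 days ago vs limit 45 → met
3. office policy manual present → met
4. advertising compliance review 517 days ago vs limit 540 → met
5. broker supervision audit 761 days ago vs limit 730 → not met
6. licensed associate brokers 6 ≥ 4 → met
7. condition 'holds client earnest money' holds; fair-housing poster present → met
8. brokerage license absent → not met
9. trust-account reconciliation 86 days ago vs limit 90 → met
Not met: 5, 8

5, 8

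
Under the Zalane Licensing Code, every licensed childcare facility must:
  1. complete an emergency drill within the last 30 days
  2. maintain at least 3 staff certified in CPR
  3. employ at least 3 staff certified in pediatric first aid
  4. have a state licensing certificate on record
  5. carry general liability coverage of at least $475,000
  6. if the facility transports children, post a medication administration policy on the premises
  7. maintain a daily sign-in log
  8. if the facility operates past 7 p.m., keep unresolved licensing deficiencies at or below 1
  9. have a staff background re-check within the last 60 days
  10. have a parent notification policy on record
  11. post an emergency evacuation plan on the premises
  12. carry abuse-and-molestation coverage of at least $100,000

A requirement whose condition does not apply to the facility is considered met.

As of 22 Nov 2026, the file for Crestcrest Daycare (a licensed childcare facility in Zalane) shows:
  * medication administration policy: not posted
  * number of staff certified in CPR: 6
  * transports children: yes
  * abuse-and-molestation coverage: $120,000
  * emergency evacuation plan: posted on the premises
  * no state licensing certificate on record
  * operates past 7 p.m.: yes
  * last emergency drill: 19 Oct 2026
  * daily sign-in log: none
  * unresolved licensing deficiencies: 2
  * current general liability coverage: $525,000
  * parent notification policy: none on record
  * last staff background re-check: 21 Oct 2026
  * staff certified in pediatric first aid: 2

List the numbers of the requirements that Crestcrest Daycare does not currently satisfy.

1, 3, 4, 6, 7, 8, 10

1. emergency drill 34 days ago vs limit 30 → not met
2. staff certified in CPR 6 ≥ 3 → met
3. staff certified in pediatric first aid 2 < 3 → not met
4. state licensing certificate absent → not met
5. general liability coverage $525,000 ≥ $475,000 → met
6. condition 'transports children' holds; medication administration policy absent → not met
7. daily sign-in log absent → not met
8. condition 'operates past 7 p.m.' holds; unresolved licensing deficiencies 2 > 1 → not met
9. staff background re-check 32 days ago vs limit 60 → met
10. parent notification policy absent → not met
11. emergency evacuation plan present → met
12. abuse-and-molestation coverage $120,000 ≥ $100,000 → met
Not met: 1, 3, 4, 6, 7, 8, 10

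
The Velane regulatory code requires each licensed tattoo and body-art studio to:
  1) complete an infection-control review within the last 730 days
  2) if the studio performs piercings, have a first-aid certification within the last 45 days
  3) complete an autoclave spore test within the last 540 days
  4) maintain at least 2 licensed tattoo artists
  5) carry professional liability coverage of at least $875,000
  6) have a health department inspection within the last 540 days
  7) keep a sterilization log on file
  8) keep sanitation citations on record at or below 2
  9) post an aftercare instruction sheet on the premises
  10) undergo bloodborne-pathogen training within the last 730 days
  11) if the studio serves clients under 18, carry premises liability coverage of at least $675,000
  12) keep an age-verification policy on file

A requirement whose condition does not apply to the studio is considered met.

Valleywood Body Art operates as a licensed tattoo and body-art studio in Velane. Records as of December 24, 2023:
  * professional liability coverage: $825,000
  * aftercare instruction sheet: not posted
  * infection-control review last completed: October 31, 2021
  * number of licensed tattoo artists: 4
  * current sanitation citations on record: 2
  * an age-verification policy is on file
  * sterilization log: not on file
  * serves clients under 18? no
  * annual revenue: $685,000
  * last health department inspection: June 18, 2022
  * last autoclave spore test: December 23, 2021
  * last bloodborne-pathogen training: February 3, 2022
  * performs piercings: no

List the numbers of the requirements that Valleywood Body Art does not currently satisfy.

1, 3, 5, 6, 7, 9

1. infection-control review 784 days ago vs limit 730 → not met
2. condition 'performs piercings' does not hold → requirement n/a → met
3. autoclave spore test 731 days ago vs limit 540 → not met
4. licensed tattoo artists 4 ≥ 2 → met
5. professional liability coverage $825,000 < $875,000 → not met
6. health department inspection 554 days ago vs limit 540 → not met
7. sterilization log absent → not met
8. sanitation citations on record 2 ≤ 2 → met
9. aftercare instruction sheet absent → not met
10. bloodborne-pathogen training 689 days ago vs limit 730 → met
11. condition 'serves clients under 18' does not hold → requirement n/a → met
12. age-verification policy present → met
Not met: 1, 3, 5, 6, 7, 9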